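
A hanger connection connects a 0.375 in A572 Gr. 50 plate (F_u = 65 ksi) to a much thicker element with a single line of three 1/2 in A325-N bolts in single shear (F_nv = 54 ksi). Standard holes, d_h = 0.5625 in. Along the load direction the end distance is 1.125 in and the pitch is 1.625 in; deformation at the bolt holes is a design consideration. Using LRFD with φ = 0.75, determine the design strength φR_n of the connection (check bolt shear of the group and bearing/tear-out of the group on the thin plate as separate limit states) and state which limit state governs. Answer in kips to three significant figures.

Bolt shear: A_b = π·0.5²/4 = 0.1963 in²; R_n = 54 × 0.1963 × 3 × 1 = 31.81 kips → 0.75 × 31.81 = 23.9 kips.
Bearing (1.2 l_c t F_u ≤ 2.4 d t F_u): upper limit = 2.4·0.5·0.375·65 = 29.25 kips.
  Edge l_c = 1.125 − 0.5625/2 = 0.8438 → r_n = 24.68 kips; interior l_c = 1.625 − 0.5625 = 1.062 → r_n = 29.25 kips.
  R_n,bearing = 1·24.68 + 2·29.25 = 83.18 kips → 0.75 × 83.18 = 62.4 kips.
Bolt shear governs: 23.9 kips.

23.9 kips (bolt shear governs)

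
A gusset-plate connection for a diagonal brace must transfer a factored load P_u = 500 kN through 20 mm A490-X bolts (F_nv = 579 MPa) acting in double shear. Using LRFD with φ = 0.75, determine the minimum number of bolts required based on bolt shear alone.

2 bolts

A_b = π·20²/4 = 314.2 mm².
Per-bolt design strength φR_n = 0.75 × 579 × 314.2 × 2 / 1000 = 272.8 kN.
n ≥ 500 / 272.8 = 1.833 → use 2 bolts.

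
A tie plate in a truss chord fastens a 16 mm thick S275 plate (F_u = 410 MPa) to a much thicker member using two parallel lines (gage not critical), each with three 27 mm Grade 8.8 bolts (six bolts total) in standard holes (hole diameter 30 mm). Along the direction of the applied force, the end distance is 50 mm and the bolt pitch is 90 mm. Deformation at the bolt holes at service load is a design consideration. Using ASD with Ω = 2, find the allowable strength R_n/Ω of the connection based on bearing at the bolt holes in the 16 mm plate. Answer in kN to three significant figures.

1130 kN

Per bolt r_n = 1.2 l_c t F_u ≤ 2.4 d t F_u; upper limit = 2.4 × 27 × 16 × 410 / 1000 = 425.1 kN.
Edge bolt: l_c = 50 − 30/2 = 35 mm → 1.2 × 35 × 16 × 410 / 1000 = 275.5 → r_n = 275.5 kN.
Interior bolts: l_c = 90 − 30 = 60 mm → 1.2 × 60 × 16 × 410 / 1000 = 472.3 → r_n = 425.1 kN.
R_n = 2 × 275.5 + 4 × 425.1 = 2251 kN.
Allowable strength R_n/Ω = 2251 / 2 = 1130 kN.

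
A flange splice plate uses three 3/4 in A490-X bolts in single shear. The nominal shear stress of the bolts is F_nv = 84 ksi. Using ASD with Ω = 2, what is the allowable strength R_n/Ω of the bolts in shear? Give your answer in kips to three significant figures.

55.7 kips

A_b = π × 0.75² / 4 = 0.4418 in².
R_n = F_nv · A_b · n · n_s = 84 × 0.4418 × 3 × 1 = 111.3 kips.
Allowable strength R_n/Ω = 111.3 / 2 = 55.7 kips.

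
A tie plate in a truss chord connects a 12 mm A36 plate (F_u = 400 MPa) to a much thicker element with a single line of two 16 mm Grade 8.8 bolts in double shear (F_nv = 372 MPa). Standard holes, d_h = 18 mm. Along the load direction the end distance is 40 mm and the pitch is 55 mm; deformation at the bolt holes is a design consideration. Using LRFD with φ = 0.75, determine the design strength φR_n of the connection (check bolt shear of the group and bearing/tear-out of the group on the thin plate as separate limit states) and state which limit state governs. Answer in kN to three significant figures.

224 kN (bolt shear governs)

Bolt shear: A_b = π·16²/4 = 201.1 mm²; R_n = 372 × 201.1 × 2 × 2 / 1000 = 299.2 kN → 0.75 × 299.2 = 224 kN.
Bearing (1.2 l_c t F_u ≤ 2.4 d t F_u): upper limit = 2.4·16·12·400 / 1000 = 184.3 kN.
  Edge l_c = 40 − 18/2 = 31 → r_n = 178.6 kN; interior l_c = 55 − 18 = 37 → r_n = 184.3 kN.
  R_n,bearing = 1·178.6 + 1·184.3 = 362.9 kN → 0.75 × 362.9 = 272 kN.
Bolt shear governs: 224 kN.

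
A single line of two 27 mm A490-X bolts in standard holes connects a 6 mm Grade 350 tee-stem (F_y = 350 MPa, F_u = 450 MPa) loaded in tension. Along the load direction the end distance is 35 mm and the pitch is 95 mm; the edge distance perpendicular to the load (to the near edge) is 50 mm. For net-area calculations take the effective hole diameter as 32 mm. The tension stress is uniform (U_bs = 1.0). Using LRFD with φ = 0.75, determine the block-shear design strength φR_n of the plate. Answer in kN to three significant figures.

168 kN

Shear plane L_v = 35 + 1·95 = 130 mm; A_gv = 130 × 6 = 780 mm².
A_nv = (130 − 1.5·32) × 6 = 492 mm².
A_nt = (50 − 0.5·32) × 6 = 204 mm².
0.6 F_u A_nv = 132.8 kN; 0.6 F_y A_gv = 163.8 kN → shear rupture governs the shear term.
R_n = 132.8 + 1.0 × 450 × 204 / 1000 = 224.6 kN.
Design strength φR_n = 0.75 × 224.6 = 168 kN.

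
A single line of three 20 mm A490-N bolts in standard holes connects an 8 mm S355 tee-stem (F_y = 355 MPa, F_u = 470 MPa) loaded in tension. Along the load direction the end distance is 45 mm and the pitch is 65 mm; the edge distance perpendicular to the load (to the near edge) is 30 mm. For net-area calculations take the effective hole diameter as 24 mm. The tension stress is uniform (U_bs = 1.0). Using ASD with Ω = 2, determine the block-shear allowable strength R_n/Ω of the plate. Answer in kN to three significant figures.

Shear plane L_v = 45 + 2·65 = 175 mm; A_gv = 175 × 8 = 1400 mm².
A_nv = (175 − 2.5·24) × 8 = 920 mm².
A_nt = (30 − 0.5·24) × 8 = 144 mm².
0.6 F_u A_nv = 259.4 kN; 0.6 F_y A_gv = 298.2 kN → shear rupture governs the shear term.
R_n = 259.4 + 1.0 × 470 × 144 / 1000 = 327.1 kN.
Allowable strength R_n/Ω = 327.1 / 2 = 164 kN.

164 kN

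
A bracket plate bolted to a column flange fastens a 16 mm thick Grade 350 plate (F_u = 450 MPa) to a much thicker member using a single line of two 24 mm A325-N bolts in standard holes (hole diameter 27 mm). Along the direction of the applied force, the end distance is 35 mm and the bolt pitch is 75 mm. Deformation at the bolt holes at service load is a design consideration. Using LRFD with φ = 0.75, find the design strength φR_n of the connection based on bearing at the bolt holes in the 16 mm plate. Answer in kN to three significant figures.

450 kN

Per bolt r_n = 1.2 l_c t F_u ≤ 2.4 d t F_u; upper limit = 2.4 × 24 × 16 × 450 / 1000 = 414.7 kN.
Edge bolt: l_c = 35 − 27/2 = 21.5 mm → 1.2 × 21.5 × 16 × 450 / 1000 = 185.8 → r_n = 185.8 kN.
Interior bolts: l_c = 75 − 27 = 48 mm → 1.2 × 48 × 16 × 450 / 1000 = 414.7 → r_n = 414.7 kN.
R_n = 1 × 185.8 + 1 × 414.7 = 600.5 kN.
Design strength φR_n = 0.75 × 600.5 = 450 kN.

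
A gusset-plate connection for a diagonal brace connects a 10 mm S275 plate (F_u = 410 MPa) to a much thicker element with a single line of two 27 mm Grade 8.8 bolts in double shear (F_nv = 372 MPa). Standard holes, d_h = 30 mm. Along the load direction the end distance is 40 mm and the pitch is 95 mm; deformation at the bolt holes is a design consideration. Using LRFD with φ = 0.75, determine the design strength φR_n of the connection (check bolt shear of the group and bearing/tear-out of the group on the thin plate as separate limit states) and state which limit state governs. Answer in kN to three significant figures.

292 kN (bearing governs)

Bolt shear: A_b = π·27²/4 = 572.6 mm²; R_n = 372 × 572.6 × 2 × 2 / 1000 = 852 kN → 0.75 × 852 = 639 kN.
Bearing (1.2 l_c t F_u ≤ 2.4 d t F_u): upper limit = 2.4·27·10·410 / 1000 = 265.7 kN.
  Edge l_c = 40 − 30/2 = 25 → r_n = 123 kN; interior l_c = 95 − 30 = 65 → r_n = 265.7 kN.
  R_n,bearing = 1·123 + 1·265.7 = 388.7 kN → 0.75 × 388.7 = 292 kN.
Bearing governs: 292 kN.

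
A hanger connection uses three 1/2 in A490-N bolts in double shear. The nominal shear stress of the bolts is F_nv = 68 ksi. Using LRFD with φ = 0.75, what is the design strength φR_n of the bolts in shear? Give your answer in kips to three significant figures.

A_b = π × 0.5² / 4 = 0.1963 in².
R_n = F_nv · A_b · n · n_s = 68 × 0.1963 × 3 × 2 = 80.11 kips.
Design strength φR_n = 0.75 × 80.11 = 60.1 kips.

60.1 kips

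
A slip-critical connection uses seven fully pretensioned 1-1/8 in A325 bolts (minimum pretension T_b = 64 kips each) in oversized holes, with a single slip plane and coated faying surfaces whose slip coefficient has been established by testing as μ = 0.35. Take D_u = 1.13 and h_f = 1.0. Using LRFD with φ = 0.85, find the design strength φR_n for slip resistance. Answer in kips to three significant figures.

R_n = μ · D_u · h_f · T_b · n_s · n_b = 0.35 × 1.13 × 1.0 × 64 × 1 × 7 = 177.2 kips.
Design strength φR_n = 0.85 × 177.2 = 151 kips.

151 kips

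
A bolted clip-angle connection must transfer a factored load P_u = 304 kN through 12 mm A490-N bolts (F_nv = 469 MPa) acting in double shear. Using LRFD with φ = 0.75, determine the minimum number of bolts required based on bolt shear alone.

A_b = π·12²/4 = 113.1 mm².
Per-bolt design strength φR_n = 0.75 × 469 × 113.1 × 2 / 1000 = 79.56 kN.
n ≥ 304 / 79.56 = 3.821 → use 4 bolts.

4 bolts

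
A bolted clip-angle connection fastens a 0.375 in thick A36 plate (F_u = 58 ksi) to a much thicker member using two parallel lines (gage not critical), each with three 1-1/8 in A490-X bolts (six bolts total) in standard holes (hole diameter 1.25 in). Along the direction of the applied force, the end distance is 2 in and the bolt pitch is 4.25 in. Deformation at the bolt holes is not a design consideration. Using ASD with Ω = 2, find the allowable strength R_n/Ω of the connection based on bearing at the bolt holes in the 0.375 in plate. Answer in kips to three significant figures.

Per bolt r_n = 1.5 l_c t F_u ≤ 3.0 d t F_u; upper limit = 3.0 × 1.125 × 0.375 × 58 = 73.41 kips.
Edge bolt: l_c = 2 − 1.25/2 = 1.375 in → 1.5 × 1.375 × 0.375 × 58 = 44.86 → r_n = 44.86 kips.
Interior bolts: l_c = 4.25 − 1.25 = 3 in → 1.5 × 3 × 0.375 × 58 = 97.88 → r_n = 73.41 kips.
R_n = 2 × 44.86 + 4 × 73.41 = 383.3 kips.
Allowable strength R_n/Ω = 383.3 / 2 = 192 kips.

192 kips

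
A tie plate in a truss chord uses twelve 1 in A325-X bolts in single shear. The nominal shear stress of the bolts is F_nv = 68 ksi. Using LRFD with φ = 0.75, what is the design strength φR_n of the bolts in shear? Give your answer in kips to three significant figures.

481 kips

A_b = π × 1² / 4 = 0.7854 in².
R_n = F_nv · A_b · n · n_s = 68 × 0.7854 × 12 × 1 = 640.9 kips.
Design strength φR_n = 0.75 × 640.9 = 481 kips.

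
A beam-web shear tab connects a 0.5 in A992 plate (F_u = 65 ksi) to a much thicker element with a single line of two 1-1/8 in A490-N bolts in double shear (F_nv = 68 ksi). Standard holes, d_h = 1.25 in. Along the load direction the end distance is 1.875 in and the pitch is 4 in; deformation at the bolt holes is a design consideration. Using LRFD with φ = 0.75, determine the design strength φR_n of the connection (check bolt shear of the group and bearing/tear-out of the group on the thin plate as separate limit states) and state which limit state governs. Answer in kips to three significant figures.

Bolt shear: A_b = π·1.125²/4 = 0.994 in²; R_n = 68 × 0.994 × 2 × 2 = 270.4 kips → 0.75 × 270.4 = 203 kips.
Bearing (1.2 l_c t F_u ≤ 2.4 d t F_u): upper limit = 2.4·1.125·0.5·65 = 87.75 kips.
  Edge l_c = 1.875 − 1.25/2 = 1.25 → r_n = 48.75 kips; interior l_c = 4 − 1.25 = 2.75 → r_n = 87.75 kips.
  R_n,bearing = 1·48.75 + 1·87.75 = 136.5 kips → 0.75 × 136.5 = 102 kips.
Bearing governs: 102 kips.

102 kips (bearing governs)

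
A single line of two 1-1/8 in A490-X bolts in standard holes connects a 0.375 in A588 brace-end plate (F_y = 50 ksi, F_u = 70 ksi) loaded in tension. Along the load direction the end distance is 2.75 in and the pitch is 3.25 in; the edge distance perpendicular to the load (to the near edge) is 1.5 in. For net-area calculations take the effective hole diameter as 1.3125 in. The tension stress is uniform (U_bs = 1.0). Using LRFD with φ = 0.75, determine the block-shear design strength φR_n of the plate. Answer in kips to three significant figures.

Shear plane L_v = 2.75 + 1·3.25 = 6 in; A_gv = 6 × 0.375 = 2.25 in².
A_nv = (6 − 1.5·1.3125) × 0.375 = 1.512 in².
A_nt = (1.5 − 0.5·1.3125) × 0.375 = 0.3164 in².
0.6 F_u A_nv = 63.49 kips; 0.6 F_y A_gv = 67.5 kips → shear rupture governs the shear term.
R_n = 63.49 + 1.0 × 70 × 0.3164 = 85.64 kips.
Design strength φR_n = 0.75 × 85.64 = 64.2 kips.

64.2 kips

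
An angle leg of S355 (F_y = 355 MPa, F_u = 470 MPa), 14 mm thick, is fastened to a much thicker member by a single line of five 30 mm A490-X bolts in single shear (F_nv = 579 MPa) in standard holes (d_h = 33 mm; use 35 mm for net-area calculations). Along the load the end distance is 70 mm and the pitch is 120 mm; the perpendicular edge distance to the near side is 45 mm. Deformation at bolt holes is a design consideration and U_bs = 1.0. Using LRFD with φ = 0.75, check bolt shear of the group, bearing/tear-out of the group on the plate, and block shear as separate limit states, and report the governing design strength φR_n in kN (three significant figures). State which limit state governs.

1300 kN (block shear governs)

Bolt shear: A_b = π·30²/4 = 706.9 mm²; R_n = 579 × 706.9 × 5 × 1 / 1000 = 2046 kN → 0.75 × 2046 = 1530 kN.
Bearing: edge l_c = 53.5, r_n = 422.4 kN; interior l_c = 87, r_n = 473.8 kN; R_n = 422.4 + 4·473.8 = 2317 kN → 1740 kN.
Block shear: A_gv = 7700, A_nv = 5495, A_nt = 385 mm²; R_n = min(0.6F_uA_nv, 0.6F_yA_gv) + U_bs·F_u·A_nt = 1731 kN → 1300 kN.
Block shear governs: 1300 kN.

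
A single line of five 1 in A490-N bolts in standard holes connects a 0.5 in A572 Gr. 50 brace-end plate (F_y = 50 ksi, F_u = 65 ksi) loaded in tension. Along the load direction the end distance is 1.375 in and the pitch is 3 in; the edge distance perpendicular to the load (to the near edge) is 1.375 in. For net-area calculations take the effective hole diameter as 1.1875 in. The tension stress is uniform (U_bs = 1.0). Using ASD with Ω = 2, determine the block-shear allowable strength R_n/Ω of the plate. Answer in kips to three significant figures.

Shear plane L_v = 1.375 + 4·3 = 13.38 in; A_gv = 13.38 × 0.5 = 6.688 in².
A_nv = (13.38 − 4.5·1.1875) × 0.5 = 4.016 in².
A_nt = (1.375 − 0.5·1.1875) × 0.5 = 0.3906 in².
0.6 F_u A_nv = 156.6 kips; 0.6 F_y A_gv = 200.6 kips → shear rupture governs the shear term.
R_n = 156.6 + 1.0 × 65 × 0.3906 = 182 kips.
Allowable strength R_n/Ω = 182 / 2 = 91 kips.

91 kips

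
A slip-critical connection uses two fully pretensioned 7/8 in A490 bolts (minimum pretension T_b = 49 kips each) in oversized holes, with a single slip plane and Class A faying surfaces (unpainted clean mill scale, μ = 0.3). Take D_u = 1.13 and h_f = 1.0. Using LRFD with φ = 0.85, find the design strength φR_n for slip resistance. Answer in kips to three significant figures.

R_n = μ · D_u · h_f · T_b · n_s · n_b = 0.3 × 1.13 × 1.0 × 49 × 1 × 2 = 33.22 kips.
Design strength φR_n = 0.85 × 33.22 = 28.2 kips.

28.2 kips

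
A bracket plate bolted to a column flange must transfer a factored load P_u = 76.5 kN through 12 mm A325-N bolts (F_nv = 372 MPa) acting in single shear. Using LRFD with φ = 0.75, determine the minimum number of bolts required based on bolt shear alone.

3 bolts

A_b = π·12²/4 = 113.1 mm².
Per-bolt design strength φR_n = 0.75 × 372 × 113.1 × 1 / 1000 = 31.55 kN.
n ≥ 76.5 / 31.55 = 2.424 → use 3 bolts.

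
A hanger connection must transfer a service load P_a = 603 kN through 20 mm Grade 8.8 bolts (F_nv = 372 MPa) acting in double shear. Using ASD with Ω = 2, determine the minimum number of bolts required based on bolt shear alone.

6 bolts

A_b = π·20²/4 = 314.2 mm².
Per-bolt allowable strength R_n/Ω = 372 × 314.2 × 2 / 1000 / 2 = 116.9 kN.
n ≥ 603 / 116.9 = 5.16 → use 6 bolts.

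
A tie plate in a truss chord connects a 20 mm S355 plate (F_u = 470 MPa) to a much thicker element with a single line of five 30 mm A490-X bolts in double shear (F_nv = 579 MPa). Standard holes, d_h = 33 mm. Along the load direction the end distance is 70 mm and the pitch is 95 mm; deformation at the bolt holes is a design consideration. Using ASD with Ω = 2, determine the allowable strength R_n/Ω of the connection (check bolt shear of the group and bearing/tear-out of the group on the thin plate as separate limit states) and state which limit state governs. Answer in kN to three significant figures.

Bolt shear: A_b = π·30²/4 = 706.9 mm²; R_n = 579 × 706.9 × 5 × 2 / 1000 = 4093 kN → 4093 / 2 = 2050 kN.
Bearing (1.2 l_c t F_u ≤ 2.4 d t F_u): upper limit = 2.4·30·20·470 / 1000 = 676.8 kN.
  Edge l_c = 70 − 33/2 = 53.5 → r_n = 603.5 kN; interior l_c = 95 − 33 = 62 → r_n = 676.8 kN.
  R_n,bearing = 1·603.5 + 4·676.8 = 3311 kN → 3311 / 2 = 1660 kN.
Bearing governs: 1660 kN.

1660 kN (bearing governs)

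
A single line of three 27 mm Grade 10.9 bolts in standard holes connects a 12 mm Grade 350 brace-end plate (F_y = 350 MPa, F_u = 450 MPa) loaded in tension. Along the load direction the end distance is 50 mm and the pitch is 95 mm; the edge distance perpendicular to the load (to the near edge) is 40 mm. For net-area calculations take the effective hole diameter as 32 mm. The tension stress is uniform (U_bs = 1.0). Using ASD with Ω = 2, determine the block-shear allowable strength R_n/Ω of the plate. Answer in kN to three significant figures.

Shear plane L_v = 50 + 2·95 = 240 mm; A_gv = 240 × 12 = 2880 mm².
A_nv = (240 − 2.5·32) × 12 = 1920 mm².
A_nt = (40 − 0.5·32) × 12 = 288 mm².
0.6 F_u A_nv = 518.4 kN; 0.6 F_y A_gv = 604.8 kN → shear rupture governs the shear term.
R_n = 518.4 + 1.0 × 450 × 288 / 1000 = 648 kN.
Allowable strength R_n/Ω = 648 / 2 = 324 kN.

324 kN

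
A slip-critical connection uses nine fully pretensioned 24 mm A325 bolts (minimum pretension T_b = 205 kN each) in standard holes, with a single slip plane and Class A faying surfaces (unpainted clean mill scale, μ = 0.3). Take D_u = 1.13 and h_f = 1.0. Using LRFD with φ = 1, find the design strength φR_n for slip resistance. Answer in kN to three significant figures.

R_n = μ · D_u · h_f · T_b · n_s · n_b = 0.3 × 1.13 × 1.0 × 205 × 1 × 9 = 625.5 kN.
Design strength φR_n = 1 × 625.5 = 625 kN.

625 kN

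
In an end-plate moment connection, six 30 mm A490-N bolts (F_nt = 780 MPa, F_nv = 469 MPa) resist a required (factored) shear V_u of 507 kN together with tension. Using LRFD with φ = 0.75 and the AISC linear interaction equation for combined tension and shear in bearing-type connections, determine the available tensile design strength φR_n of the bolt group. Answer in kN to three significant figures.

A_b = π·30²/4 = 706.9 mm²; f_rv = 507 × 1000 / (6 × 706.9) = 119.5 MPa.
F'_nt = 1.3 F_nt − (F_nt / φF_nv) f_rv = 1.3·780 − (780/(0.75·469))·119.5 = 748.9 MPa, capped at F_nt → F'_nt = 748.9 MPa.
R_n = F'_nt · A_b · n = 748.9 × 706.9 × 6 / 1000 = 3176 kN.
Design strength φR_n = 0.75 × 3176 = 2380 kN.

2380 kN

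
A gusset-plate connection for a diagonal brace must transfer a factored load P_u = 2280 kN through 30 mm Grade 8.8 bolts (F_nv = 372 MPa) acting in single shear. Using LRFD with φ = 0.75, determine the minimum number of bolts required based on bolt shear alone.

12 bolts

A_b = π·30²/4 = 706.9 mm².
Per-bolt design strength φR_n = 0.75 × 372 × 706.9 × 1 / 1000 = 197.2 kN.
n ≥ 2280 / 197.2 = 11.56 → use 12 bolts.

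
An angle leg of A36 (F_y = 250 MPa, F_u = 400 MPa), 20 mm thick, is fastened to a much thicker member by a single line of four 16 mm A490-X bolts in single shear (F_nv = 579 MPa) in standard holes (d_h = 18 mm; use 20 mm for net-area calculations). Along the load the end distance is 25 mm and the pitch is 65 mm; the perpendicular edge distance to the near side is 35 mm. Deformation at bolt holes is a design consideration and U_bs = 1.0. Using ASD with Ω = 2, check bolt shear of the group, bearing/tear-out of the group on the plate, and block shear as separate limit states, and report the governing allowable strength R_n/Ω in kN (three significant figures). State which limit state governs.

233 kN (bolt shear governs)

Bolt shear: A_b = π·16²/4 = 201.1 mm²; R_n = 579 × 201.1 × 4 × 1 / 1000 = 465.7 kN → 465.7 / 2 = 233 kN.
Bearing: edge l_c = 16, r_n = 153.6 kN; interior l_c = 47, r_n = 307.2 kN; R_n = 153.6 + 3·307.2 = 1075 kN → 538 kN.
Block shear: A_gv = 4400, A_nv = 3000, A_nt = 500 mm²; R_n = min(0.6F_uA_nv, 0.6F_yA_gv) + U_bs·F_u·A_nt = 860 kN → 430 kN.
Bolt shear governs: 233 kN.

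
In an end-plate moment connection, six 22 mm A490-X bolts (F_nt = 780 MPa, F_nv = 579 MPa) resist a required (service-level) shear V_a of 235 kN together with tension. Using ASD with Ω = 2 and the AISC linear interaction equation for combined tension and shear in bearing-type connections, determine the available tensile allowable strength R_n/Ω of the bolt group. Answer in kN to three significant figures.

A_b = π·22²/4 = 380.1 mm²; f_rv = 235 × 1000 / (6 × 380.1) = 103 MPa.
F'_nt = 1.3 F_nt − (Ω F_nt / F_nv) f_rv = 1.3·780 − (2·780/579)·103 = 736.4 MPa, capped at F_nt → F'_nt = 736.4 MPa.
R_n = F'_nt · A_b · n = 736.4 × 380.1 × 6 / 1000 = 1680 kN.
Allowable strength R_n/Ω = 1680 / 2 = 840 kN.

840 kN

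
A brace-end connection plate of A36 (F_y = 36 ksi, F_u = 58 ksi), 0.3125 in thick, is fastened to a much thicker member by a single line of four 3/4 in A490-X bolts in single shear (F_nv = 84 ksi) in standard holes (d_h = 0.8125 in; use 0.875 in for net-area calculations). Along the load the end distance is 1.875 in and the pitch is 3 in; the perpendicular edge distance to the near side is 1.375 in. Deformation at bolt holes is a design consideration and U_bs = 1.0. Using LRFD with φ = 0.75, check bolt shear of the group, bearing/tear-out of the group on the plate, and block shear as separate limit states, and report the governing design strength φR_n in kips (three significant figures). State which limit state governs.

Bolt shear: A_b = π·0.75²/4 = 0.4418 in²; R_n = 84 × 0.4418 × 4 × 1 = 148.4 kips → 0.75 × 148.4 = 111 kips.
Bearing: edge l_c = 1.469, r_n = 31.95 kips; interior l_c = 2.188, r_n = 32.62 kips; R_n = 31.95 + 3·32.62 = 129.8 kips → 97.4 kips.
Block shear: A_gv = 3.398, A_nv = 2.441, A_nt = 0.293 in²; R_n = min(0.6F_uA_nv, 0.6F_yA_gv) + U_bs·F_u·A_nt = 90.4 kips → 67.8 kips.
Block shear governs: 67.8 kips.

67.8 kips (block shear governs)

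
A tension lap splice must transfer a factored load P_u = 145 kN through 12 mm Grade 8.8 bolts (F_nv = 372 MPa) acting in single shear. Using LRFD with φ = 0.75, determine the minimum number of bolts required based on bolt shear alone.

A_b = π·12²/4 = 113.1 mm².
Per-bolt design strength φR_n = 0.75 × 372 × 113.1 × 1 / 1000 = 31.55 kN.
n ≥ 145 / 31.55 = 4.595 → use 5 bolts.

5 bolts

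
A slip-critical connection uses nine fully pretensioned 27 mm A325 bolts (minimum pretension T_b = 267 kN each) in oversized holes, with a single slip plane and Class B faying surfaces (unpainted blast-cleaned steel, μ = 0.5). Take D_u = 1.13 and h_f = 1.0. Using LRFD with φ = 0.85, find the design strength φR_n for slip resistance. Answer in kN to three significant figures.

R_n = μ · D_u · h_f · T_b · n_s · n_b = 0.5 × 1.13 × 1.0 × 267 × 1 × 9 = 1358 kN.
Design strength φR_n = 0.85 × 1358 = 1150 kN.

1150 kN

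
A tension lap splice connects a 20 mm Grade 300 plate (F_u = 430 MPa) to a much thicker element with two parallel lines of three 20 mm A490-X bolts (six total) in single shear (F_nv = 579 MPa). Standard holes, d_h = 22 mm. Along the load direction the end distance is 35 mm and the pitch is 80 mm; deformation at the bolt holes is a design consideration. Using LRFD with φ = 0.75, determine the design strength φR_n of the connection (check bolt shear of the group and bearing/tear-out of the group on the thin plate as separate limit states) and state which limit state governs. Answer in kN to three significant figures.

Bolt shear: A_b = π·20²/4 = 314.2 mm²; R_n = 579 × 314.2 × 6 × 1 / 1000 = 1091 kN → 0.75 × 1091 = 819 kN.
Bearing (1.2 l_c t F_u ≤ 2.4 d t F_u): upper limit = 2.4·20·20·430 / 1000 = 412.8 kN.
  Edge l_c = 35 − 22/2 = 24 → r_n = 247.7 kN; interior l_c = 80 − 22 = 58 → r_n = 412.8 kN.
  R_n,bearing = 2·247.7 + 4·412.8 = 2147 kN → 0.75 × 2147 = 1610 kN.
Bolt shear governs: 819 kN.

819 kN (bolt shear governs)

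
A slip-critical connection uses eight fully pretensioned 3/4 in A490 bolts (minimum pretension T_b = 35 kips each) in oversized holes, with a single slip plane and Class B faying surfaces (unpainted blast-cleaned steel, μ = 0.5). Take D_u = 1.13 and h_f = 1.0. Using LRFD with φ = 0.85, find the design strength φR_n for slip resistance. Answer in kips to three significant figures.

134 kips

R_n = μ · D_u · h_f · T_b · n_s · n_b = 0.5 × 1.13 × 1.0 × 35 × 1 × 8 = 158.2 kips.
Design strength φR_n = 0.85 × 158.2 = 134 kips.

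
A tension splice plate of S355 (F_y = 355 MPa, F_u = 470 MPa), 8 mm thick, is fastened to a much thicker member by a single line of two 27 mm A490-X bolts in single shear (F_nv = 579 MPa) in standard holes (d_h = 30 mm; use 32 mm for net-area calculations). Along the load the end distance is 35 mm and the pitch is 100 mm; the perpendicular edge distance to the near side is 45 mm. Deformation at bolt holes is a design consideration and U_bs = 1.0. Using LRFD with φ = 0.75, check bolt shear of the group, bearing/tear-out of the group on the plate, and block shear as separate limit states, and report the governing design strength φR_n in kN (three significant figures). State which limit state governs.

229 kN (block shear governs)

Bolt shear: A_b = π·27²/4 = 572.6 mm²; R_n = 579 × 572.6 × 2 × 1 / 1000 = 663 kN → 0.75 × 663 = 497 kN.
Bearing: edge l_c = 20, r_n = 90.24 kN; interior l_c = 70, r_n = 243.6 kN; R_n = 90.24 + 1·243.6 = 333.9 kN → 250 kN.
Block shear: A_gv = 1080, A_nv = 696, A_nt = 232 mm²; R_n = min(0.6F_uA_nv, 0.6F_yA_gv) + U_bs·F_u·A_nt = 305.3 kN → 229 kN.
Block shear governs: 229 kN.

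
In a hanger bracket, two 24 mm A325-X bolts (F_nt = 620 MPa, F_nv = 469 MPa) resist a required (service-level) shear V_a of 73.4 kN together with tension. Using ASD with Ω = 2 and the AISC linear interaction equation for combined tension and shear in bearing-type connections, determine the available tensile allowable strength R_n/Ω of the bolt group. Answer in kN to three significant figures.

268 kN

A_b = π·24²/4 = 452.4 mm²; f_rv = 73.4 × 1000 / (2 × 452.4) = 81.12 MPa.
F'_nt = 1.3 F_nt − (Ω F_nt / F_nv) f_rv = 1.3·620 − (2·620/469)·81.12 = 591.5 MPa, capped at F_nt → F'_nt = 591.5 MPa.
R_n = F'_nt · A_b · n = 591.5 × 452.4 × 2 / 1000 = 535.2 kN.
Allowable strength R_n/Ω = 535.2 / 2 = 268 kN.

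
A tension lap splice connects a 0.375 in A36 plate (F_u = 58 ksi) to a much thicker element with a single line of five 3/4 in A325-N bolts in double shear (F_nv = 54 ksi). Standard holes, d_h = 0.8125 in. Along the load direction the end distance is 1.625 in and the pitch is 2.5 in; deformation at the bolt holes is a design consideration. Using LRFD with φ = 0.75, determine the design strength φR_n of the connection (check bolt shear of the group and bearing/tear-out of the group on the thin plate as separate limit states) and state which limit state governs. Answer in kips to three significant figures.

Bolt shear: A_b = π·0.75²/4 = 0.4418 in²; R_n = 54 × 0.4418 × 5 × 2 = 238.6 kips → 0.75 × 238.6 = 179 kips.
Bearing (1.2 l_c t F_u ≤ 2.4 d t F_u): upper limit = 2.4·0.75·0.375·58 = 39.15 kips.
  Edge l_c = 1.625 − 0.8125/2 = 1.219 → r_n = 31.81 kips; interior l_c = 2.5 − 0.8125 = 1.688 → r_n = 39.15 kips.
  R_n,bearing = 1·31.81 + 4·39.15 = 188.4 kips → 0.75 × 188.4 = 141 kips.
Bearing governs: 141 kips.

141 kips (bearing governs)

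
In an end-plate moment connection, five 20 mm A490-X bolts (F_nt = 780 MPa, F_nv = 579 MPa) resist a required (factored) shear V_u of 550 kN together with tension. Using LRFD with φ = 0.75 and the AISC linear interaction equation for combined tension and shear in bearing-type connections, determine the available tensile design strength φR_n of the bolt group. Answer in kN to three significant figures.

A_b = π·20²/4 = 314.2 mm²; f_rv = 550 × 1000 / (5 × 314.2) = 350.1 MPa.
F'_nt = 1.3 F_nt − (F_nt / φF_nv) f_rv = 1.3·780 − (780/(0.75·579))·350.1 = 385.1 MPa, capped at F_nt → F'_nt = 385.1 MPa.
R_n = F'_nt · A_b · n = 385.1 × 314.2 × 5 / 1000 = 604.9 kN.
Design strength φR_n = 0.75 × 604.9 = 454 kN.

454 kN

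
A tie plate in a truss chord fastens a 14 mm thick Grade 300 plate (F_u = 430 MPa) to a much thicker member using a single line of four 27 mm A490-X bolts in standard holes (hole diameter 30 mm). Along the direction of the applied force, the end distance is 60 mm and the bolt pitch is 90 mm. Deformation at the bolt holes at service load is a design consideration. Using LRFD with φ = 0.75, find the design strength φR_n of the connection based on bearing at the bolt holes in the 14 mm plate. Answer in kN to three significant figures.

1120 kN

Per bolt r_n = 1.2 l_c t F_u ≤ 2.4 d t F_u; upper limit = 2.4 × 27 × 14 × 430 / 1000 = 390.1 kN.
Edge bolt: l_c = 60 − 30/2 = 45 mm → 1.2 × 45 × 14 × 430 / 1000 = 325.1 → r_n = 325.1 kN.
Interior bolts: l_c = 90 − 30 = 60 mm → 1.2 × 60 × 14 × 430 / 1000 = 433.4 → r_n = 390.1 kN.
R_n = 1 × 325.1 + 3 × 390.1 = 1495 kN.
Design strength φR_n = 0.75 × 1495 = 1120 kN.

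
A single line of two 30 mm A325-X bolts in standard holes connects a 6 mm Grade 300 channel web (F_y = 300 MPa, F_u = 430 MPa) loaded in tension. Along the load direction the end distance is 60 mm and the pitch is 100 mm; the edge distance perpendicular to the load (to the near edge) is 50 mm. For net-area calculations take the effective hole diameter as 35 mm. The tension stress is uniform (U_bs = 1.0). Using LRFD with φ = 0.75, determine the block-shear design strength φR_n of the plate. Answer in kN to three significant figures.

Shear plane L_v = 60 + 1·100 = 160 mm; A_gv = 160 × 6 = 960 mm².
A_nv = (160 − 1.5·35) × 6 = 645 mm².
A_nt = (50 − 0.5·35) × 6 = 195 mm².
0.6 F_u A_nv = 166.4 kN; 0.6 F_y A_gv = 172.8 kN → shear rupture governs the shear term.
R_n = 166.4 + 1.0 × 430 × 195 / 1000 = 250.3 kN.
Design strength φR_n = 0.75 × 250.3 = 188 kN.

188 kN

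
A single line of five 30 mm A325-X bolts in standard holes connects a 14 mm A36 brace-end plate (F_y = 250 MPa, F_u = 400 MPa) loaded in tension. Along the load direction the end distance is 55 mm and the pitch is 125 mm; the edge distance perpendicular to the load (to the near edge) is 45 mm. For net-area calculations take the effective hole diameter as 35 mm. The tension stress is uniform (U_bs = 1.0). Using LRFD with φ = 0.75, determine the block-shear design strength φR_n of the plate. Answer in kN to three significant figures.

Shear plane L_v = 55 + 4·125 = 555 mm; A_gv = 555 × 14 = 7770 mm².
A_nv = (555 − 4.5·35) × 14 = 5565 mm².
A_nt = (45 − 0.5·35) × 14 = 385 mm².
0.6 F_u A_nv = 1336 kN; 0.6 F_y A_gv = 1166 kN → shear yielding governs the shear term.
R_n = 1166 + 1.0 × 400 × 385 / 1000 = 1320 kN.
Design strength φR_n = 0.75 × 1320 = 990 kN.

990 kN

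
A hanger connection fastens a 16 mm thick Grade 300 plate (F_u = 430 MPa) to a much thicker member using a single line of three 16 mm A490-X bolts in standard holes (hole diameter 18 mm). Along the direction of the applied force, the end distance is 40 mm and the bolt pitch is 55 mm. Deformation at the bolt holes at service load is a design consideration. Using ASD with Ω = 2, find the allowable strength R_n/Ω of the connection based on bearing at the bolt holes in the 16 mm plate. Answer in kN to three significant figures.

392 kN

Per bolt r_n = 1.2 l_c t F_u ≤ 2.4 d t F_u; upper limit = 2.4 × 16 × 16 × 430 / 1000 = 264.2 kN.
Edge bolt: l_c = 40 − 18/2 = 31 mm → 1.2 × 31 × 16 × 430 / 1000 = 255.9 → r_n = 255.9 kN.
Interior bolts: l_c = 55 − 18 = 37 mm → 1.2 × 37 × 16 × 430 / 1000 = 305.5 → r_n = 264.2 kN.
R_n = 1 × 255.9 + 2 × 264.2 = 784.3 kN.
Allowable strength R_n/Ω = 784.3 / 2 = 392 kN.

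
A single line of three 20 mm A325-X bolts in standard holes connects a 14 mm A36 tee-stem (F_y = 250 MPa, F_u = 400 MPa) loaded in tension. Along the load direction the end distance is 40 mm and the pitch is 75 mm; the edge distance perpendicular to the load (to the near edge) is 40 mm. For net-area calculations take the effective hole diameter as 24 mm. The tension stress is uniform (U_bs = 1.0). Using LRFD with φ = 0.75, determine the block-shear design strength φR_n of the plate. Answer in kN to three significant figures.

Shear plane L_v = 40 + 2·75 = 190 mm; A_gv = 190 × 14 = 2660 mm².
A_nv = (190 − 2.5·24) × 14 = 1820 mm².
A_nt = (40 − 0.5·24) × 14 = 392 mm².
0.6 F_u A_nv = 436.8 kN; 0.6 F_y A_gv = 399 kN → shear yielding governs the shear term.
R_n = 399 + 1.0 × 400 × 392 / 1000 = 555.8 kN.
Design strength φR_n = 0.75 × 555.8 = 417 kN.

417 kN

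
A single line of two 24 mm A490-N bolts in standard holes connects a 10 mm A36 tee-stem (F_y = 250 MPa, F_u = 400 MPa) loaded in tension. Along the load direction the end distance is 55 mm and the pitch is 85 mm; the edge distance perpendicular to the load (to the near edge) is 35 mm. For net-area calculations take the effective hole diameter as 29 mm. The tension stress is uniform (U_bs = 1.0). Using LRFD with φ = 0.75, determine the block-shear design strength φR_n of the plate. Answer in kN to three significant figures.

Shear plane L_v = 55 + 1·85 = 140 mm; A_gv = 140 × 10 = 1400 mm².
A_nv = (140 − 1.5·29) × 10 = 965 mm².
A_nt = (35 − 0.5·29) × 10 = 205 mm².
0.6 F_u A_nv = 231.6 kN; 0.6 F_y A_gv = 210 kN → shear yielding governs the shear term.
R_n = 210 + 1.0 × 400 × 205 / 1000 = 292 kN.
Design strength φR_n = 0.75 × 292 = 219 kN.

219 kN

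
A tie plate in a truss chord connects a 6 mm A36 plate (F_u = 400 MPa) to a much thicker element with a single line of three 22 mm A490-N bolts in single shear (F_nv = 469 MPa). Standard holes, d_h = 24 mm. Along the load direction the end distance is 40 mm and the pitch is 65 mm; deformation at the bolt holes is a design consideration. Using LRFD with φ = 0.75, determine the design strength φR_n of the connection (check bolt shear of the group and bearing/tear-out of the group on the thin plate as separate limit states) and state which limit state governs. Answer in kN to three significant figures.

Bolt shear: A_b = π·22²/4 = 380.1 mm²; R_n = 469 × 380.1 × 3 × 1 / 1000 = 534.8 kN → 0.75 × 534.8 = 401 kN.
Bearing (1.2 l_c t F_u ≤ 2.4 d t F_u): upper limit = 2.4·22·6·400 / 1000 = 126.7 kN.
  Edge l_c = 40 − 24/2 = 28 → r_n = 80.64 kN; interior l_c = 65 − 24 = 41 → r_n = 118.1 kN.
  R_n,bearing = 1·80.64 + 2·118.1 = 316.8 kN → 0.75 × 316.8 = 238 kN.
Bearing governs: 238 kN.

238 kN (bearing governs)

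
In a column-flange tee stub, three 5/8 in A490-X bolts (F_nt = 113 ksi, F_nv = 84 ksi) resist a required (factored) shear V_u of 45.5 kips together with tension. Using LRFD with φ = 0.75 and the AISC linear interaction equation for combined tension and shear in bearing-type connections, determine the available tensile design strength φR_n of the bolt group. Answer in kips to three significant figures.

A_b = π·0.625²/4 = 0.3068 in²; f_rv = 45.5 / (3 × 0.3068) = 49.44 ksi.
F'_nt = 1.3 F_nt − (F_nt / φF_nv) f_rv = 1.3·113 − (113/(0.75·84))·49.44 = 58.23 ksi, capped at F_nt → F'_nt = 58.23 ksi.
R_n = F'_nt · A_b · n = 58.23 × 0.3068 × 3 = 53.59 kips.
Design strength φR_n = 0.75 × 53.59 = 40.2 kips.

40.2 kips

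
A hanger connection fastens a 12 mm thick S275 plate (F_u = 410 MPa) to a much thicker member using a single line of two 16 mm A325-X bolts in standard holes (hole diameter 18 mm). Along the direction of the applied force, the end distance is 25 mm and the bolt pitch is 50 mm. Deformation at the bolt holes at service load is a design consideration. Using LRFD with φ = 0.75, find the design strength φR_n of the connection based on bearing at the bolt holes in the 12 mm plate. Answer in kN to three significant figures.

Per bolt r_n = 1.2 l_c t F_u ≤ 2.4 d t F_u; upper limit = 2.4 × 16 × 12 × 410 / 1000 = 188.9 kN.
Edge bolt: l_c = 25 − 18/2 = 16 mm → 1.2 × 16 × 12 × 410 / 1000 = 94.46 → r_n = 94.46 kN.
Interior bolts: l_c = 50 − 18 = 32 mm → 1.2 × 32 × 12 × 410 / 1000 = 188.9 → r_n = 188.9 kN.
R_n = 1 × 94.46 + 1 × 188.9 = 283.4 kN.
Design strength φR_n = 0.75 × 283.4 = 213 kN.

213 kN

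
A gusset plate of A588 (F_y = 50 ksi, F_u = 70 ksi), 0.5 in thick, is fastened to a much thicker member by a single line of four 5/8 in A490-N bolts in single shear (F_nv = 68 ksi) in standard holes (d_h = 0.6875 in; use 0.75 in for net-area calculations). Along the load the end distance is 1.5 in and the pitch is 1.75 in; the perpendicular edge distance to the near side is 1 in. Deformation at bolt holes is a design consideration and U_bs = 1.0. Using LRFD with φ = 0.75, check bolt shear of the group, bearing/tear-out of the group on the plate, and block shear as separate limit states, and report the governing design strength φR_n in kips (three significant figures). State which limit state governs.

Bolt shear: A_b = π·0.625²/4 = 0.3068 in²; R_n = 68 × 0.3068 × 4 × 1 = 83.45 kips → 0.75 × 83.45 = 62.6 kips.
Bearing: edge l_c = 1.156, r_n = 48.56 kips; interior l_c = 1.062, r_n = 44.62 kips; R_n = 48.56 + 3·44.62 = 182.4 kips → 137 kips.
Block shear: A_gv = 3.375, A_nv = 2.062, A_nt = 0.3125 in²; R_n = min(0.6F_uA_nv, 0.6F_yA_gv) + U_bs·F_u·A_nt = 108.5 kips → 81.4 kips.
Bolt shear governs: 62.6 kips.

62.6 kips (bolt shear governs)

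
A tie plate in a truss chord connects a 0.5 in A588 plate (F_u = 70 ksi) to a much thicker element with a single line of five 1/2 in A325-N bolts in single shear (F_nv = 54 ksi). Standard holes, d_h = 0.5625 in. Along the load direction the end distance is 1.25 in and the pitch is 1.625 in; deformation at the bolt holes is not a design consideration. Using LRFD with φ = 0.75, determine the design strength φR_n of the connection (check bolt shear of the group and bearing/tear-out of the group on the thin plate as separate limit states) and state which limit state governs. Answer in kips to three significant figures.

Bolt shear: A_b = π·0.5²/4 = 0.1963 in²; R_n = 54 × 0.1963 × 5 × 1 = 53.01 kips → 0.75 × 53.01 = 39.8 kips.
Bearing (1.5 l_c t F_u ≤ 3.0 d t F_u): upper limit = 3.0·0.5·0.5·70 = 52.5 kips.
  Edge l_c = 1.25 − 0.5625/2 = 0.9688 → r_n = 50.86 kips; interior l_c = 1.625 − 0.5625 = 1.062 → r_n = 52.5 kips.
  R_n,bearing = 1·50.86 + 4·52.5 = 260.9 kips → 0.75 × 260.9 = 196 kips.
Bolt shear governs: 39.8 kips.

39.8 kips (bolt shear governs)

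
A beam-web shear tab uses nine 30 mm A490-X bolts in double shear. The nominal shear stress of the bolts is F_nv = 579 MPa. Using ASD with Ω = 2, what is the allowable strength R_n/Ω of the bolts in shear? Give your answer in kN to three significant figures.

A_b = π × 30² / 4 = 706.9 mm².
R_n = F_nv · A_b · n · n_s = 579 × 706.9 × 9 × 2 / 1000 = 7367 kN.
Allowable strength R_n/Ω = 7367 / 2 = 3680 kN.

3680 kN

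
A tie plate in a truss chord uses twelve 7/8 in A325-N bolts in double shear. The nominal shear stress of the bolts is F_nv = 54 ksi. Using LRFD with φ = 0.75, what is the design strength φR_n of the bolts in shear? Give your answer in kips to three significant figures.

584 kips

A_b = π × 0.875² / 4 = 0.6013 in².
R_n = F_nv · A_b · n · n_s = 54 × 0.6013 × 12 × 2 = 779.3 kips.
Design strength φR_n = 0.75 × 779.3 = 584 kips.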